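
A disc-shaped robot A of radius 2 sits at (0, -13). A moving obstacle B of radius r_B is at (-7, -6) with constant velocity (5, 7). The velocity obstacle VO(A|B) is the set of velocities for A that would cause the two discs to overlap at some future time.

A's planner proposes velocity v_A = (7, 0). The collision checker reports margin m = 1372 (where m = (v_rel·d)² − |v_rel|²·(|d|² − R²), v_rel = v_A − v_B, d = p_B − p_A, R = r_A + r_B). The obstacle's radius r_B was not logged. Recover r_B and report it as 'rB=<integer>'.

m = 1372
d = (-7, 7);  v_rel = (2, -7),  |v_rel|² = 53
v_rel×d = (2)·(7) − (-7)·(-7) = -35
since m = R²·53 − (-35)²:  R² = (1225 + 1372) / 53 = 49
R = √49 = 7  ⇒  r_B = 7 − 2 = 5

rB=5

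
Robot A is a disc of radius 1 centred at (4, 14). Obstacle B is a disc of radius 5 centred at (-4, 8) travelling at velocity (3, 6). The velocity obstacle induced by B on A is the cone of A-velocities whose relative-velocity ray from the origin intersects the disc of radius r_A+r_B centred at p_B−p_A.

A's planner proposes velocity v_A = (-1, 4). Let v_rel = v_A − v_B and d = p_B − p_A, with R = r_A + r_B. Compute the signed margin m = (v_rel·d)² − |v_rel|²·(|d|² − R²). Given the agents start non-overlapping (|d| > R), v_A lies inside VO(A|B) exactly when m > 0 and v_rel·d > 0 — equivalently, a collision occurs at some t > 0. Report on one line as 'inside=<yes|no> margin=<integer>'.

d = (-8, -6),  |d|² = 100;  R = 1+5 = 6,  c = 100−6² = 64
v_rel = (-4, -2),  |v_rel|² = 20;  v_rel·d = (-4)·(-8) + (-2)·(-6) = 44
20·t² − 88·t + 64 = 0  ⇒  m = 44² − 20·64 = 656
m = 656 > 0,  v_rel·d = 44 > 0  ⇒  inside

inside=yes margin=656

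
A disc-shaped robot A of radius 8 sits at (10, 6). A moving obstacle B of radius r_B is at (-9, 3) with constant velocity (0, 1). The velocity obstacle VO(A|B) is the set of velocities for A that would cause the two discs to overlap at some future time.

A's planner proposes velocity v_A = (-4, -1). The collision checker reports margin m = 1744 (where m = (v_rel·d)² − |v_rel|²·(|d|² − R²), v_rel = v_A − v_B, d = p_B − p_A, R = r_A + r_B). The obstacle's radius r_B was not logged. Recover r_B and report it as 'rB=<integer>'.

m = 1744
d = (-19, -3);  v_rel = (-4, -2),  |v_rel|² = 20
v_rel×d = (-4)·(-3) − (-2)·(-19) = -26
since m = R²·20 − (-26)²:  R² = (676 + 1744) / 20 = 121
R = √121 = 11  ⇒  r_B = 11 − 8 = 3

rB=3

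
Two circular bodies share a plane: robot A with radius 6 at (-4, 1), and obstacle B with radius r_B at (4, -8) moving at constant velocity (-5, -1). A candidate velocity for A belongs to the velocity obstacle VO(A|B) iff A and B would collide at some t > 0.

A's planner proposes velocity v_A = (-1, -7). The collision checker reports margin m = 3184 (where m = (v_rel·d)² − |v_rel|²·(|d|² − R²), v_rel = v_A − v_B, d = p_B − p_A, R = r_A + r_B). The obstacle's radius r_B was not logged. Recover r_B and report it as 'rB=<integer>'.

m = 3184
d = (8, -9);  v_rel = (4, -6),  |v_rel|² = 52
v_rel×d = (4)·(-9) − (-6)·(8) = 12
since m = R²·52 − 12²:  R² = (144 + 3184) / 52 = 64
R = √64 = 8  ⇒  r_B = 8 − 6 = 2

rB=2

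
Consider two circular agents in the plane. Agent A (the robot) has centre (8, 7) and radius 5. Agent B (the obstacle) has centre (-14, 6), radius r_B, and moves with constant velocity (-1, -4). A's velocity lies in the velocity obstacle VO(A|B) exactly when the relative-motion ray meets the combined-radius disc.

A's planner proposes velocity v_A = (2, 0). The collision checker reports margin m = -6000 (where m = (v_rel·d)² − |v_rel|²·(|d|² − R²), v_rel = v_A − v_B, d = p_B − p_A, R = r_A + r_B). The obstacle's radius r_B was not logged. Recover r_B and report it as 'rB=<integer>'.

m = -6000
d = (-22, -1);  v_rel = (3, 4),  |v_rel|² = 25
v_rel×d = (3)·(-1) − (4)·(-22) = 85
since m = R²·25 − 85²:  R² = (7225 + -6000) / 25 = 49
R = √49 = 7  ⇒  r_B = 7 − 5 = 2

rB=2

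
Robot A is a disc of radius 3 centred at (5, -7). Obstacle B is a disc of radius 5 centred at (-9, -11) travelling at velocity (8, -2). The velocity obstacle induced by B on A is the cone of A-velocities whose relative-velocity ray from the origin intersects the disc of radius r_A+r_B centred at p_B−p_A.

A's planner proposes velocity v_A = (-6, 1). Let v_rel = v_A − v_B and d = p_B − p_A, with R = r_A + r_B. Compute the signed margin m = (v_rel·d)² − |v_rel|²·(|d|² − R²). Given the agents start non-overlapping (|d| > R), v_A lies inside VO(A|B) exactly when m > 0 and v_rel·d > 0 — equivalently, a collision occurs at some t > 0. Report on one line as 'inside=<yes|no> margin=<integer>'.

d = (-14, -4),  |d|² = 212;  R = 3+5 = 8,  c = 212−8² = 148
v_rel = (-14, 3),  |v_rel|² = 205;  v_rel·d = (-14)·(-14) + (3)·(-4) = 184
205·t² − 368·t + 148 = 0  ⇒  m = 184² − 205·148 = 3516
m = 3516 > 0,  v_rel·d = 184 > 0  ⇒  inside

inside=yes margin=3516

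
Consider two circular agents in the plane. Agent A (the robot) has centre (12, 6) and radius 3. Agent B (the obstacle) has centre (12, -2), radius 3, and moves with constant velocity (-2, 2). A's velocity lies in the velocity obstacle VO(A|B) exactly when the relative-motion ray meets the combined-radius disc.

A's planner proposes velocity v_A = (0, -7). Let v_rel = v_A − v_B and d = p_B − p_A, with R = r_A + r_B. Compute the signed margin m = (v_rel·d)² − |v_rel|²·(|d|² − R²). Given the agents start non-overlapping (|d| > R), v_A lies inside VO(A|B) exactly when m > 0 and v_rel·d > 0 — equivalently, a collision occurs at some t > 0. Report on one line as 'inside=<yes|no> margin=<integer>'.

d = (0, -8),  |d|² = 64;  R = 3+3 = 6,  c = 64−6² = 28
v_rel = (2, -9),  |v_rel|² = 85;  v_rel·d = (2)·(0) + (-9)·(-8) = 72
85·t² − 144·t + 28 = 0  ⇒  m = 72² − 85·28 = 2804
m = 2804 > 0,  v_rel·d = 72 > 0  ⇒  inside

inside=yes margin=2804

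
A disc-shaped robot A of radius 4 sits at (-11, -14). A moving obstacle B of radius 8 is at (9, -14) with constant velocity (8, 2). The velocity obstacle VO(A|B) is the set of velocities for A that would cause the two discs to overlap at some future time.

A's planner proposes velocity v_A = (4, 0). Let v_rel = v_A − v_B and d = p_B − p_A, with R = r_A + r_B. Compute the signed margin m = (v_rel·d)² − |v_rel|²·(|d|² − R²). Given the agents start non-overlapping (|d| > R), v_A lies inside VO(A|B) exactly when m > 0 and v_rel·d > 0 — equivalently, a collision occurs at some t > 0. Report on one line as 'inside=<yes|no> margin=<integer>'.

d = (20, 0),  |d|² = 400;  R = 4+8 = 12,  c = 400−12² = 256
v_rel = (-4, -2),  |v_rel|² = 20;  v_rel·d = (-4)·(20) + (-2)·(0) = -80
20·t² + 160·t + 256 = 0  ⇒  m = (-80)² − 20·256 = 1280
m = 1280 > 0,  v_rel·d = -80 < 0  ⇒  outside

inside=no margin=1280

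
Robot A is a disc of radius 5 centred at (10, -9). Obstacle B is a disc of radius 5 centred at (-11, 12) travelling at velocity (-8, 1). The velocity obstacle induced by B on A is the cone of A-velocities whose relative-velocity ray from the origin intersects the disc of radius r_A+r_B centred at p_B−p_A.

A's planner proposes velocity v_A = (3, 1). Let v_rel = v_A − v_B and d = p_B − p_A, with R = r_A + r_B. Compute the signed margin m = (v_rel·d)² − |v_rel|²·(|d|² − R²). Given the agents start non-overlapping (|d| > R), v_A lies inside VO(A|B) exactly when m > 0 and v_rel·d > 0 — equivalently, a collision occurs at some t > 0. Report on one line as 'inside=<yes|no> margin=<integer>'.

d = (-21, 21),  |d|² = 882;  R = 5+5 = 10,  c = 882−10² = 782
v_rel = (11, 0),  |v_rel|² = 121;  v_rel·d = (11)·(-21) + (0)·(21) = -231
121·t² + 462·t + 782 = 0  ⇒  m = (-231)² − 121·782 = -41261
m = -41261 < 0,  v_rel·d = -231 < 0  ⇒  outside

inside=no margin=-41261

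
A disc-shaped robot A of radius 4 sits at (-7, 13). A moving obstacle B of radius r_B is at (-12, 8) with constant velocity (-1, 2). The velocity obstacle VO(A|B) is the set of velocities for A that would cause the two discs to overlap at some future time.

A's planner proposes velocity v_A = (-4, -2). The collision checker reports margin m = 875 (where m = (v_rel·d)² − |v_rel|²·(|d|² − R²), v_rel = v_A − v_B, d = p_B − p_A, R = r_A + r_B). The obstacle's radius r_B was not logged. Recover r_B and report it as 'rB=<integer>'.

m = 875
d = (-5, -5);  v_rel = (-3, -4),  |v_rel|² = 25
v_rel×d = (-3)·(-5) − (-4)·(-5) = -5
since m = R²·25 − (-5)²:  R² = (25 + 875) / 25 = 36
R = √36 = 6  ⇒  r_B = 6 − 4 = 2

rB=2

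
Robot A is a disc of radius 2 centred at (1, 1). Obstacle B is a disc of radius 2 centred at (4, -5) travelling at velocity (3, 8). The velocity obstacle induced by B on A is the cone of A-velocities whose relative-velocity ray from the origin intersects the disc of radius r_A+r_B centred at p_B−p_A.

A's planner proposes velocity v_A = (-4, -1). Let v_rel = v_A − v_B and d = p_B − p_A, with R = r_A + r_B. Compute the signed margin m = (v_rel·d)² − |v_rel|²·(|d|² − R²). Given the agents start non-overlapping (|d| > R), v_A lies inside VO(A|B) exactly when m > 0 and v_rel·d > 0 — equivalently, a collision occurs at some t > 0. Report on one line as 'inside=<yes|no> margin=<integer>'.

d = (3, -6),  |d|² = 45;  R = 2+2 = 4,  c = 45−4² = 29
v_rel = (-7, -9),  |v_rel|² = 130;  v_rel·d = (-7)·(3) + (-9)·(-6) = 33
130·t² − 66·t + 29 = 0  ⇒  m = 33² − 130·29 = -2681
m = -2681 < 0,  v_rel·d = 33 > 0  ⇒  outside

inside=no margin=-2681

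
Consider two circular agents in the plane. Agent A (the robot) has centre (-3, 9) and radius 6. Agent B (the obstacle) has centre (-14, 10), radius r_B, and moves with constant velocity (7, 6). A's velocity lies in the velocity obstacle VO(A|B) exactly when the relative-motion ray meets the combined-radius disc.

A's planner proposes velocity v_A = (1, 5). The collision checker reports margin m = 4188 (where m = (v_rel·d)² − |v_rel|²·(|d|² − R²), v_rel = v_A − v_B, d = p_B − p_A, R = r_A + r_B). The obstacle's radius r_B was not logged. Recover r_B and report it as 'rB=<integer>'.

m = 4188
d = (-11, 1);  v_rel = (-6, -1),  |v_rel|² = 37
v_rel×d = (-6)·(1) − (-1)·(-11) = -17
since m = R²·37 − (-17)²:  R² = (289 + 4188) / 37 = 121
R = √121 = 11  ⇒  r_B = 11 − 6 = 5

rB=5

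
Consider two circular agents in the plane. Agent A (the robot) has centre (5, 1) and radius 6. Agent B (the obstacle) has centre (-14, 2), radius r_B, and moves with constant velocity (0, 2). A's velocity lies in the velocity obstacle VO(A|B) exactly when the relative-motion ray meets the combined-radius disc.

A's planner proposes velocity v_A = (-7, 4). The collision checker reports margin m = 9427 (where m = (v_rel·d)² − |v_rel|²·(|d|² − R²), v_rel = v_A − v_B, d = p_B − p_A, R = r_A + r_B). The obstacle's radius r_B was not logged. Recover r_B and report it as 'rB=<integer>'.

m = 9427
d = (-19, 1);  v_rel = (-7, 2),  |v_rel|² = 53
v_rel×d = (-7)·(1) − (2)·(-19) = 31
since m = R²·53 − 31²:  R² = (961 + 9427) / 53 = 196
R = √196 = 14  ⇒  r_B = 14 − 6 = 8

rB=8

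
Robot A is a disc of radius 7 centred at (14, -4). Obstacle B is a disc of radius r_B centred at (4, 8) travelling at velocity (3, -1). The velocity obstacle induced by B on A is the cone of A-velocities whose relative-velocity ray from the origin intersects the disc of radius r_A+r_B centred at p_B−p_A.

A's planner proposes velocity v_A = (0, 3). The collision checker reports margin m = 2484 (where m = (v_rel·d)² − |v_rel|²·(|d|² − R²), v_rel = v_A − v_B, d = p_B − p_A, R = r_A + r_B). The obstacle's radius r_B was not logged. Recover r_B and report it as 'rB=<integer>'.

m = 2484
d = (-10, 12);  v_rel = (-3, 4),  |v_rel|² = 25
v_rel×d = (-3)·(12) − (4)·(-10) = 4
since m = R²·25 − 4²:  R² = (16 + 2484) / 25 = 100
R = √100 = 10  ⇒  r_B = 10 − 7 = 3

rB=3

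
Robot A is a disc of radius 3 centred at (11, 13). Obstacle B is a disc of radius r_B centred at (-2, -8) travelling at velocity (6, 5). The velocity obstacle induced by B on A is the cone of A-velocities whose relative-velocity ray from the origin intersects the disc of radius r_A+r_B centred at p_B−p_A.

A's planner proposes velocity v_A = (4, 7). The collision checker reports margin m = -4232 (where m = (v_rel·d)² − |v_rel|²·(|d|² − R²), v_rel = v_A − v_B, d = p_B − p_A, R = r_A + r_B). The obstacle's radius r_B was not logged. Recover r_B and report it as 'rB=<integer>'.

m = -4232
d = (-13, -21);  v_rel = (-2, 2),  |v_rel|² = 8
v_rel×d = (-2)·(-21) − (2)·(-13) = 68
since m = R²·8 − 68²:  R² = (4624 + -4232) / 8 = 49
R = √49 = 7  ⇒  r_B = 7 − 3 = 4

rB=4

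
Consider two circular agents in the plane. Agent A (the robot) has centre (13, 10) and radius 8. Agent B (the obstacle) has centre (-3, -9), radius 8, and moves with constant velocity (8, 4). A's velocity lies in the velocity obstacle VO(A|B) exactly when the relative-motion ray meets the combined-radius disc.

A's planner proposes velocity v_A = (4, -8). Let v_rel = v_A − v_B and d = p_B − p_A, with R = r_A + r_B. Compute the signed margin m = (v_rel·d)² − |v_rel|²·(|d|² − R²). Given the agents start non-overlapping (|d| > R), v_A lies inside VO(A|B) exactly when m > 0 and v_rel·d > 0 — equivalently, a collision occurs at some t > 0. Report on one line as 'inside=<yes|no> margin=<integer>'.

d = (-16, -19),  |d|² = 617;  R = 8+8 = 16,  c = 617−16² = 361
v_rel = (-4, -12),  |v_rel|² = 160;  v_rel·d = (-4)·(-16) + (-12)·(-19) = 292
160·t² − 584·t + 361 = 0  ⇒  m = 292² − 160·361 = 27504
m = 27504 > 0,  v_rel·d = 292 > 0  ⇒  inside

inside=yes margin=27504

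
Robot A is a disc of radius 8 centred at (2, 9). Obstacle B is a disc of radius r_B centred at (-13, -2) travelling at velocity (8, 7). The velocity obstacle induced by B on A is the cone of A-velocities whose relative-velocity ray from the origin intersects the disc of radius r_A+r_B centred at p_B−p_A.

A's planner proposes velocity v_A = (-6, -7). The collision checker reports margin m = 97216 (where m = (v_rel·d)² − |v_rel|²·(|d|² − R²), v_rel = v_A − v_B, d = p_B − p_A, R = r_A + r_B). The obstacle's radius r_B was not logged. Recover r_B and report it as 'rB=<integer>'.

m = 97216
d = (-15, -11);  v_rel = (-14, -14),  |v_rel|² = 392
v_rel×d = (-14)·(-11) − (-14)·(-15) = -56
since m = R²·392 − (-56)²:  R² = (3136 + 97216) / 392 = 256
R = √256 = 16  ⇒  r_B = 16 − 8 = 8

rB=8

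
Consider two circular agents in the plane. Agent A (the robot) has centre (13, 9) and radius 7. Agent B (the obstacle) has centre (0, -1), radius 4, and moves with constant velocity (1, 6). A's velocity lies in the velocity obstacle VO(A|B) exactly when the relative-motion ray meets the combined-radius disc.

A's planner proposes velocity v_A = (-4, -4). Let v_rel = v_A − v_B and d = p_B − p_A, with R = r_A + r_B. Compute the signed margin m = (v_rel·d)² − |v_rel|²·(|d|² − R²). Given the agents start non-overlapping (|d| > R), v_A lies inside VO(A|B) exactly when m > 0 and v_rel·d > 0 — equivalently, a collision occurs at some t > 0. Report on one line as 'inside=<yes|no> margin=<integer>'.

d = (-13, -10),  |d|² = 269;  R = 7+4 = 11,  c = 269−11² = 148
v_rel = (-5, -10),  |v_rel|² = 125;  v_rel·d = (-5)·(-13) + (-10)·(-10) = 165
125·t² − 330·t + 148 = 0  ⇒  m = 165² − 125·148 = 8725
m = 8725 > 0,  v_rel·d = 165 > 0  ⇒  inside

inside=yes margin=8725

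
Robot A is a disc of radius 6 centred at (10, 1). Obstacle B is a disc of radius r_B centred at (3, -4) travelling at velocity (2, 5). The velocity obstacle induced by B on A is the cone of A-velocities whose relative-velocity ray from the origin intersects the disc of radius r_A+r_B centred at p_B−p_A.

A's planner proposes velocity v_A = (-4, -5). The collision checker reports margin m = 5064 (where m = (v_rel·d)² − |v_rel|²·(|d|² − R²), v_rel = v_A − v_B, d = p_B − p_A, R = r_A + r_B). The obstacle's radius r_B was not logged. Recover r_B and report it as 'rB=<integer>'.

m = 5064
d = (-7, -5);  v_rel = (-6, -10),  |v_rel|² = 136
v_rel×d = (-6)·(-5) − (-10)·(-7) = -40
since m = R²·136 − (-40)²:  R² = (1600 + 5064) / 136 = 49
R = √49 = 7  ⇒  r_B = 7 − 6 = 1

rB=1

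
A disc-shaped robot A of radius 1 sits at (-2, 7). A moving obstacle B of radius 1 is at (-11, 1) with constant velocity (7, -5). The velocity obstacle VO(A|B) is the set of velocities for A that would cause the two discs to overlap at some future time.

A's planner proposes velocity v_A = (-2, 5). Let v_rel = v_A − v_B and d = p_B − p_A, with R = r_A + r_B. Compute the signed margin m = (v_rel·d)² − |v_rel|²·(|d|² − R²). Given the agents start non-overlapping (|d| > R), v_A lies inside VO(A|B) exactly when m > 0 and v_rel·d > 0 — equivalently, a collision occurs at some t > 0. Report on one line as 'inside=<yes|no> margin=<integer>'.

d = (-9, -6),  |d|² = 117;  R = 1+1 = 2,  c = 117−2² = 113
v_rel = (-9, 10),  |v_rel|² = 181;  v_rel·d = (-9)·(-9) + (10)·(-6) = 21
181·t² − 42·t + 113 = 0  ⇒  m = 21² − 181·113 = -20012
m = -20012 < 0,  v_rel·d = 21 > 0  ⇒  outside

inside=no margin=-20012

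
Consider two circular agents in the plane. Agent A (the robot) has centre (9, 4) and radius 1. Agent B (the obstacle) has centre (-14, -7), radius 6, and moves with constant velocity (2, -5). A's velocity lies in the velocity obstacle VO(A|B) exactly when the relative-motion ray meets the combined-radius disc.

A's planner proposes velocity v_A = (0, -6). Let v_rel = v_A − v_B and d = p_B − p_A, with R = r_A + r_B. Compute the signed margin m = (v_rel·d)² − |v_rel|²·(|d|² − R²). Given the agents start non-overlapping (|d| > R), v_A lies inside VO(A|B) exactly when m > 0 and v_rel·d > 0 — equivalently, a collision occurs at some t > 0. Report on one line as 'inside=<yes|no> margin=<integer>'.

d = (-23, -11),  |d|² = 650;  R = 1+6 = 7,  c = 650−7² = 601
v_rel = (-2, -1),  |v_rel|² = 5;  v_rel·d = (-2)·(-23) + (-1)·(-11) = 57
5·t² − 114·t + 601 = 0  ⇒  m = 57² − 5·601 = 244
m = 244 > 0,  v_rel·d = 57 > 0  ⇒  inside

inside=yes margin=244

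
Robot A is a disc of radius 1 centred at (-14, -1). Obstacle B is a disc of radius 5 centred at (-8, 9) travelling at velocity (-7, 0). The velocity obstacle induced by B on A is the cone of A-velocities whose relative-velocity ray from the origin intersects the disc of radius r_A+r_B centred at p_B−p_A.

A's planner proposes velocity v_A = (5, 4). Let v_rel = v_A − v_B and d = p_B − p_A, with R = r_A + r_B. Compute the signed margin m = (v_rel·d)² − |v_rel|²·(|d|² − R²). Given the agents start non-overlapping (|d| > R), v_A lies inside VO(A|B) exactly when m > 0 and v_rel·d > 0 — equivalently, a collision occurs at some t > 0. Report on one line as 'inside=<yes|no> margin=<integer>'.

d = (6, 10),  |d|² = 136;  R = 1+5 = 6,  c = 136−6² = 100
v_rel = (12, 4),  |v_rel|² = 160;  v_rel·d = (12)·(6) + (4)·(10) = 112
160·t² − 224·t + 100 = 0  ⇒  m = 112² − 160·100 = -3456
m = -3456 < 0,  v_rel·d = 112 > 0  ⇒  outside

inside=no margin=-3456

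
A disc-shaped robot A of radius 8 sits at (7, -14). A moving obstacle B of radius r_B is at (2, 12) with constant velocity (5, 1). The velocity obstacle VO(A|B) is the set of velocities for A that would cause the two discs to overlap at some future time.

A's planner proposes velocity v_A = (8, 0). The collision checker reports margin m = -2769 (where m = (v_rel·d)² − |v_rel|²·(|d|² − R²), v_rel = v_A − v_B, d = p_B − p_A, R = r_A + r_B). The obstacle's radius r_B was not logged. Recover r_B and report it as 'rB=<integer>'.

m = -2769
d = (-5, 26);  v_rel = (3, -1),  |v_rel|² = 10
v_rel×d = (3)·(26) − (-1)·(-5) = 73
since m = R²·10 − 73²:  R² = (5329 + -2769) / 10 = 256
R = √256 = 16  ⇒  r_B = 16 − 8 = 8

rB=8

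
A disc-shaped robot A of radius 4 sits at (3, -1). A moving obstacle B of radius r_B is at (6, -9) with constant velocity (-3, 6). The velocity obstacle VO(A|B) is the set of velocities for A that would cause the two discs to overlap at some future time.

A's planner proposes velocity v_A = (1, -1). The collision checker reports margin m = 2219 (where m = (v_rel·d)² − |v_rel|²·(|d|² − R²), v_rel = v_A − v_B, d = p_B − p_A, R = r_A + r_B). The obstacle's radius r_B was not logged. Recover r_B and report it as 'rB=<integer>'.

m = 2219
d = (3, -8);  v_rel = (4, -7),  |v_rel|² = 65
v_rel×d = (4)·(-8) − (-7)·(3) = -11
since m = R²·65 − (-11)²:  R² = (121 + 2219) / 65 = 36
R = √36 = 6  ⇒  r_B = 6 − 4 = 2

rB=2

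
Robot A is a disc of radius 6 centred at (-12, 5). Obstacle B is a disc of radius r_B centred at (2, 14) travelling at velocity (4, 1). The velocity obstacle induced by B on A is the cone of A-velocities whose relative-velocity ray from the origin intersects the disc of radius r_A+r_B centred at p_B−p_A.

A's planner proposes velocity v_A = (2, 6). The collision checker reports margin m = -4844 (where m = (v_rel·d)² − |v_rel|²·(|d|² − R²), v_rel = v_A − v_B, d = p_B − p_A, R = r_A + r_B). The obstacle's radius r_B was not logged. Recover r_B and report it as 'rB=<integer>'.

m = -4844
d = (14, 9);  v_rel = (-2, 5),  |v_rel|² = 29
v_rel×d = (-2)·(9) − (5)·(14) = -88
since m = R²·29 − (-88)²:  R² = (7744 + -4844) / 29 = 100
R = √100 = 10  ⇒  r_B = 10 − 6 = 4

rB=4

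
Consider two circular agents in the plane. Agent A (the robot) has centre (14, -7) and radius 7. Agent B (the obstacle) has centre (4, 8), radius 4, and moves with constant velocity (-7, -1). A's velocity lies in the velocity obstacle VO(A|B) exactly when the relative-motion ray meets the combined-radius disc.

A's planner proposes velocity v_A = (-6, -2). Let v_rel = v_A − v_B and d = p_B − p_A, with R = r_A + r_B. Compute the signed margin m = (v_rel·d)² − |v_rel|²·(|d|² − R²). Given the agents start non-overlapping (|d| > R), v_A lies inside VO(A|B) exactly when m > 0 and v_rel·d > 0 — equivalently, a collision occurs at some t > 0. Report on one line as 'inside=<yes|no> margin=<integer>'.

d = (-10, 15),  |d|² = 325;  R = 7+4 = 11,  c = 325−11² = 204
v_rel = (1, -1),  |v_rel|² = 2;  v_rel·d = (1)·(-10) + (-1)·(15) = -25
2·t² + 50·t + 204 = 0  ⇒  m = (-25)² − 2·204 = 217
m = 217 > 0,  v_rel·d = -25 < 0  ⇒  outside

inside=no margin=217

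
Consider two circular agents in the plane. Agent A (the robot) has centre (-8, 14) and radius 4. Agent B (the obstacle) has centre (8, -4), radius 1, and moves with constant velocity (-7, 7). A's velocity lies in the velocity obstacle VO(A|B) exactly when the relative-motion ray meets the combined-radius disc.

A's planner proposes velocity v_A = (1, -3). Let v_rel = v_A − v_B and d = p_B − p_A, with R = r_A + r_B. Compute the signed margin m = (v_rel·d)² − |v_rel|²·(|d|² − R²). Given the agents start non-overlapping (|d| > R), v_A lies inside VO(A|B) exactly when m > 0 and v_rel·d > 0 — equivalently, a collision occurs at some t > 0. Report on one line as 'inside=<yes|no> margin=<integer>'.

d = (16, -18),  |d|² = 580;  R = 4+1 = 5,  c = 580−5² = 555
v_rel = (8, -10),  |v_rel|² = 164;  v_rel·d = (8)·(16) + (-10)·(-18) = 308
164·t² − 616·t + 555 = 0  ⇒  m = 308² − 164·555 = 3844
m = 3844 > 0,  v_rel·d = 308 > 0  ⇒  inside

inside=yes margin=3844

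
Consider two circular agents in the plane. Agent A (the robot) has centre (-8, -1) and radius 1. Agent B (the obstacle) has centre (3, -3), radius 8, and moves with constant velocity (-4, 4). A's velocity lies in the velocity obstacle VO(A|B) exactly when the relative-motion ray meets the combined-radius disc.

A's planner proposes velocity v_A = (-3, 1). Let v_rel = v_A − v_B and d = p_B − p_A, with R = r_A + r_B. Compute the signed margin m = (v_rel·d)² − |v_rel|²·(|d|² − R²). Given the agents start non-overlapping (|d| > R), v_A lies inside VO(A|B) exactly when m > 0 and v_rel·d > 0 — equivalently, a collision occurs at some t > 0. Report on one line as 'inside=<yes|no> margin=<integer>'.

d = (11, -2),  |d|² = 125;  R = 1+8 = 9,  c = 125−9² = 44
v_rel = (1, -3),  |v_rel|² = 10;  v_rel·d = (1)·(11) + (-3)·(-2) = 17
10·t² − 34·t + 44 = 0  ⇒  m = 17² − 10·44 = -151
m = -151 < 0,  v_rel·d = 17 > 0  ⇒  outside

inside=no margin=-151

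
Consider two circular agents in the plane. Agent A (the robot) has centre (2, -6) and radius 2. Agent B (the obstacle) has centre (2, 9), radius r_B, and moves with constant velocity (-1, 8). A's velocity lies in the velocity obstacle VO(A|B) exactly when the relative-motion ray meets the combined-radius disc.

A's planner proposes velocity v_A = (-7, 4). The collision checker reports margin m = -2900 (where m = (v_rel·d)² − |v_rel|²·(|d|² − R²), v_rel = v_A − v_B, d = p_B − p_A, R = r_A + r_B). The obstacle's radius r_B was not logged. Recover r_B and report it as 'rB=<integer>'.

m = -2900
d = (0, 15);  v_rel = (-6, -4),  |v_rel|² = 52
v_rel×d = (-6)·(15) − (-4)·(0) = -90
since m = R²·52 − (-90)²:  R² = (8100 + -2900) / 52 = 100
R = √100 = 10  ⇒  r_B = 10 − 2 = 8

rB=8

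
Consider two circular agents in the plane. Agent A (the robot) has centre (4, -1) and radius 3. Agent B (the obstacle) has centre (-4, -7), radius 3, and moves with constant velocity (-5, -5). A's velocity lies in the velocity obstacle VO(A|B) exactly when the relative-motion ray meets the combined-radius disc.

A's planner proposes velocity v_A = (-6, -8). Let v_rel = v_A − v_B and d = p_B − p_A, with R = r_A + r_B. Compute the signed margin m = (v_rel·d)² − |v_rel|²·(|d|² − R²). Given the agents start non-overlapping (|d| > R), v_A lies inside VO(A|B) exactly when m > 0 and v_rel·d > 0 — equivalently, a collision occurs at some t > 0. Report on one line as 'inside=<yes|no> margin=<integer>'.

d = (-8, -6),  |d|² = 100;  R = 3+3 = 6,  c = 100−6² = 64
v_rel = (-1, -3),  |v_rel|² = 10;  v_rel·d = (-1)·(-8) + (-3)·(-6) = 26
10·t² − 52·t + 64 = 0  ⇒  m = 26² − 10·64 = 36
m = 36 > 0,  v_rel·d = 26 > 0  ⇒  inside

inside=yes margin=36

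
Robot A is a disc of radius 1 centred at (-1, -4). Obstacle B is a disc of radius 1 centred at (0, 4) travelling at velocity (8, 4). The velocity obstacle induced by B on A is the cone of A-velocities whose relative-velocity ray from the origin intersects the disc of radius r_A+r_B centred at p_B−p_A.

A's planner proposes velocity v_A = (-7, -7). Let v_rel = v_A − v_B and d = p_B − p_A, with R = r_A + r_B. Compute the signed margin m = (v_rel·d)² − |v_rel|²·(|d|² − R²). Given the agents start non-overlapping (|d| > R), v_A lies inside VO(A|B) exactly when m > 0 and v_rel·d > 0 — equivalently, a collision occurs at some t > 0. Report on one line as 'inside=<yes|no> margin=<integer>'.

d = (1, 8),  |d|² = 65;  R = 1+1 = 2,  c = 65−2² = 61
v_rel = (-15, -11),  |v_rel|² = 346;  v_rel·d = (-15)·(1) + (-11)·(8) = -103
346·t² + 206·t + 61 = 0  ⇒  m = (-103)² − 346·61 = -10497
m = -10497 < 0,  v_rel·d = -103 < 0  ⇒  outside

inside=no margin=-10497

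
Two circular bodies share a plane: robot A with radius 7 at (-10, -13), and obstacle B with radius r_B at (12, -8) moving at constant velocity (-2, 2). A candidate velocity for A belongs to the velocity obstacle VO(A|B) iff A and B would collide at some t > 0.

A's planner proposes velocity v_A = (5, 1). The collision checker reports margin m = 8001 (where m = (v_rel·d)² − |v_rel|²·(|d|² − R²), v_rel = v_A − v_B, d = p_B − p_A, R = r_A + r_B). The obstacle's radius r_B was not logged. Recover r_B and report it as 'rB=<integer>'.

m = 8001
d = (22, 5);  v_rel = (7, -1),  |v_rel|² = 50
v_rel×d = (7)·(5) − (-1)·(22) = 57
since m = R²·50 − 57²:  R² = (3249 + 8001) / 50 = 225
R = √225 = 15  ⇒  r_B = 15 − 7 = 8

rB=8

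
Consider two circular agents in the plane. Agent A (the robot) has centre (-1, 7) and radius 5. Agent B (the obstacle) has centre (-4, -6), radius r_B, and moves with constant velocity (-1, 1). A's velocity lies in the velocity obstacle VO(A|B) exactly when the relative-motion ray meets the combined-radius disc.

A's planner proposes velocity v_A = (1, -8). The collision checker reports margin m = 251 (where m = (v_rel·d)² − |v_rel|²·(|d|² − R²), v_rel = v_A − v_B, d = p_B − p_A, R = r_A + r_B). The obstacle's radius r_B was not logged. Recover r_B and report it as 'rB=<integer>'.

m = 251
d = (-3, -13);  v_rel = (2, -9),  |v_rel|² = 85
v_rel×d = (2)·(-13) − (-9)·(-3) = -53
since m = R²·85 − (-53)²:  R² = (2809 + 251) / 85 = 36
R = √36 = 6  ⇒  r_B = 6 − 5 = 1

rB=1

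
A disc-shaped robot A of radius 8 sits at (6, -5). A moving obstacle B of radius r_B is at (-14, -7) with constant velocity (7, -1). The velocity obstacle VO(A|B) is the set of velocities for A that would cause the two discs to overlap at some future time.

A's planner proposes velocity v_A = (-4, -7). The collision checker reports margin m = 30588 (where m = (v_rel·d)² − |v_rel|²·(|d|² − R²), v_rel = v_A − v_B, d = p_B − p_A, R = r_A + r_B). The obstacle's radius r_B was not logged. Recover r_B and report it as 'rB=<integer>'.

m = 30588
d = (-20, -2);  v_rel = (-11, -6),  |v_rel|² = 157
v_rel×d = (-11)·(-2) − (-6)·(-20) = -98
since m = R²·157 − (-98)²:  R² = (9604 + 30588) / 157 = 256
R = √256 = 16  ⇒  r_B = 16 − 8 = 8

rB=8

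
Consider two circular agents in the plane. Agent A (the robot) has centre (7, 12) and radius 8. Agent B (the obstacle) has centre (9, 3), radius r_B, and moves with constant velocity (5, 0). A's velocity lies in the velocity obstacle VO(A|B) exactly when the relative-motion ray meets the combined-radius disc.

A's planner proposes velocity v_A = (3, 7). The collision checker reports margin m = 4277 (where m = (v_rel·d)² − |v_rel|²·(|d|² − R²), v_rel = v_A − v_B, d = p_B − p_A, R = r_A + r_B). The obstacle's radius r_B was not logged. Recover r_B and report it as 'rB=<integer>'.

m = 4277
d = (2, -9);  v_rel = (-2, 7),  |v_rel|² = 53
v_rel×d = (-2)·(-9) − (7)·(2) = 4
since m = R²·53 − 4²:  R² = (16 + 4277) / 53 = 81
R = √81 = 9  ⇒  r_B = 9 − 8 = 1

rB=1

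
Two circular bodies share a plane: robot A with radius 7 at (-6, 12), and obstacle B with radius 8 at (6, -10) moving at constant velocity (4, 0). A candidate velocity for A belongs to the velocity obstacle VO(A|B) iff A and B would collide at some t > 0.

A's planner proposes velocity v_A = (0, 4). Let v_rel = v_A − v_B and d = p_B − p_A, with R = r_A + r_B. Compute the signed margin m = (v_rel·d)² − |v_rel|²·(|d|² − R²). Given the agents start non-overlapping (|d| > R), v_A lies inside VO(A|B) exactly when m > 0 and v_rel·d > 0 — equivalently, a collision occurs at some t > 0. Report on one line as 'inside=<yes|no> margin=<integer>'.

d = (12, -22),  |d|² = 628;  R = 7+8 = 15,  c = 628−15² = 403
v_rel = (-4, 4),  |v_rel|² = 32;  v_rel·d = (-4)·(12) + (4)·(-22) = -136
32·t² + 272·t + 403 = 0  ⇒  m = (-136)² − 32·403 = 5600
m = 5600 > 0,  v_rel·d = -136 < 0  ⇒  outside

inside=no margin=5600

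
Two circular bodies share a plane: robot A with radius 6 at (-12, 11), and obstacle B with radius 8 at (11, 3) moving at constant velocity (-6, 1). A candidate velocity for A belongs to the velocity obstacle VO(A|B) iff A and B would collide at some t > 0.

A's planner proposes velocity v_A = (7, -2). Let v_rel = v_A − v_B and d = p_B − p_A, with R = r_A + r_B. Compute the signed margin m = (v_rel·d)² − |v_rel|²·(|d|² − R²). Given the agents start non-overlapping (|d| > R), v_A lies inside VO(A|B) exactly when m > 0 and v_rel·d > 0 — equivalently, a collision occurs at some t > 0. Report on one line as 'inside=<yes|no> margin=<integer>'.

d = (23, -8),  |d|² = 593;  R = 6+8 = 14,  c = 593−14² = 397
v_rel = (13, -3),  |v_rel|² = 178;  v_rel·d = (13)·(23) + (-3)·(-8) = 323
178·t² − 646·t + 397 = 0  ⇒  m = 323² − 178·397 = 33663
m = 33663 > 0,  v_rel·d = 323 > 0  ⇒  inside

inside=yes margin=33663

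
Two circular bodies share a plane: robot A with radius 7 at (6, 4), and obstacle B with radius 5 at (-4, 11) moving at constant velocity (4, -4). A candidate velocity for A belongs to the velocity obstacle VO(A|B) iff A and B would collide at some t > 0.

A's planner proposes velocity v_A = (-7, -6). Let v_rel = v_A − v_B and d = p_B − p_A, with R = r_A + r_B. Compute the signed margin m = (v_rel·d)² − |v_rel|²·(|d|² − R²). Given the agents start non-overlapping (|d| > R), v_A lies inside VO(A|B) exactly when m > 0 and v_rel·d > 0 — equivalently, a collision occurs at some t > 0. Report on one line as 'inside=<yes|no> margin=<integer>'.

d = (-10, 7),  |d|² = 149;  R = 7+5 = 12,  c = 149−12² = 5
v_rel = (-11, -2),  |v_rel|² = 125;  v_rel·d = (-11)·(-10) + (-2)·(7) = 96
125·t² − 192·t + 5 = 0  ⇒  m = 96² − 125·5 = 8591
m = 8591 > 0,  v_rel·d = 96 > 0  ⇒  inside

inside=yes margin=8591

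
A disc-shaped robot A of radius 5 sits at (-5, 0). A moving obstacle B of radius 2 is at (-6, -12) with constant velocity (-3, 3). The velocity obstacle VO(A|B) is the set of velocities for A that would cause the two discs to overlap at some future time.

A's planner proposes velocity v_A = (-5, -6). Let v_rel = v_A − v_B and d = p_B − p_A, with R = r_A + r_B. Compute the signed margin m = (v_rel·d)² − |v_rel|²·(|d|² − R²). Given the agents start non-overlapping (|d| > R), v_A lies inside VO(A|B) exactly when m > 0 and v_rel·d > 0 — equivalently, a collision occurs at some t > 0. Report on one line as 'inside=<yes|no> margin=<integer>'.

d = (-1, -12),  |d|² = 145;  R = 5+2 = 7,  c = 145−7² = 96
v_rel = (-2, -9),  |v_rel|² = 85;  v_rel·d = (-2)·(-1) + (-9)·(-12) = 110
85·t² − 220·t + 96 = 0  ⇒  m = 110² − 85·96 = 3940
m = 3940 > 0,  v_rel·d = 110 > 0  ⇒  inside

inside=yes margin=3940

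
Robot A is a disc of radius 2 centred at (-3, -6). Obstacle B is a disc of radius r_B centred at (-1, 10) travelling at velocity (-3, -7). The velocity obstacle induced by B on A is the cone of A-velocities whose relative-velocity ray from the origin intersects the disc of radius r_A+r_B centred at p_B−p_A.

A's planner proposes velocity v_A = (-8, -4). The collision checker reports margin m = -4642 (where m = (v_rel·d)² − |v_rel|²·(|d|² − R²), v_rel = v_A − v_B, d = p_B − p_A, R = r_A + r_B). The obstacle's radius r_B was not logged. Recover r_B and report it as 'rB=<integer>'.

m = -4642
d = (2, 16);  v_rel = (-5, 3),  |v_rel|² = 34
v_rel×d = (-5)·(16) − (3)·(2) = -86
since m = R²·34 − (-86)²:  R² = (7396 + -4642) / 34 = 81
R = √81 = 9  ⇒  r_B = 9 − 2 = 7

rB=7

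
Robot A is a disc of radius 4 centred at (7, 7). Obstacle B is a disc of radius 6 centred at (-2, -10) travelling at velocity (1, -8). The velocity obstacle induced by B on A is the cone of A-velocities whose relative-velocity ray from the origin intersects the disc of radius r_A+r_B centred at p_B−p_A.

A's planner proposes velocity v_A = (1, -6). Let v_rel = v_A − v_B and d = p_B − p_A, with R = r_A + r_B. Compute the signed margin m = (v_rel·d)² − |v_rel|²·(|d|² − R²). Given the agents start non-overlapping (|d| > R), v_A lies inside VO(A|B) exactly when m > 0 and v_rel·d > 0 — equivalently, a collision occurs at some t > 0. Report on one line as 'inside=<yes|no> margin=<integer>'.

d = (-9, -17),  |d|² = 370;  R = 4+6 = 10,  c = 370−10² = 270
v_rel = (0, 2),  |v_rel|² = 4;  v_rel·d = (0)·(-9) + (2)·(-17) = -34
4·t² + 68·t + 270 = 0  ⇒  m = (-34)² − 4·270 = 76
m = 76 > 0,  v_rel·d = -34 < 0  ⇒  outside

inside=no margin=76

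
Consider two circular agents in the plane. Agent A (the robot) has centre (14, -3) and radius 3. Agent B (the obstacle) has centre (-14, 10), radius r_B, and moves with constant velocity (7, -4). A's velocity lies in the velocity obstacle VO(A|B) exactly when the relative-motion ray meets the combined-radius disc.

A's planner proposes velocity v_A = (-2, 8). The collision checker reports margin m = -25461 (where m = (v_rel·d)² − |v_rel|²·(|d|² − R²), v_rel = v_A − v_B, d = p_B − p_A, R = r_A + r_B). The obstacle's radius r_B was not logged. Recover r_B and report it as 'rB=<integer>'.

m = -25461
d = (-28, 13);  v_rel = (-9, 12),  |v_rel|² = 225
v_rel×d = (-9)·(13) − (12)·(-28) = 219
since m = R²·225 − 219²:  R² = (47961 + -25461) / 225 = 100
R = √100 = 10  ⇒  r_B = 10 − 3 = 7

rB=7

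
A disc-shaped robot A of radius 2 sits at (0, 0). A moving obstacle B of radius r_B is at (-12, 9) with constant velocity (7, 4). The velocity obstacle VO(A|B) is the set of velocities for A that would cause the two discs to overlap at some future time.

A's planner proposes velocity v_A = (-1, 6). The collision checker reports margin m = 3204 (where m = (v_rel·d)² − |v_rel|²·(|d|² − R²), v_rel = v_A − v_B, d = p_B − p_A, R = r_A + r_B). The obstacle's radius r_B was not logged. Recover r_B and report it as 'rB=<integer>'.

m = 3204
d = (-12, 9);  v_rel = (-8, 2),  |v_rel|² = 68
v_rel×d = (-8)·(9) − (2)·(-12) = -48
since m = R²·68 − (-48)²:  R² = (2304 + 3204) / 68 = 81
R = √81 = 9  ⇒  r_B = 9 − 2 = 7

rB=7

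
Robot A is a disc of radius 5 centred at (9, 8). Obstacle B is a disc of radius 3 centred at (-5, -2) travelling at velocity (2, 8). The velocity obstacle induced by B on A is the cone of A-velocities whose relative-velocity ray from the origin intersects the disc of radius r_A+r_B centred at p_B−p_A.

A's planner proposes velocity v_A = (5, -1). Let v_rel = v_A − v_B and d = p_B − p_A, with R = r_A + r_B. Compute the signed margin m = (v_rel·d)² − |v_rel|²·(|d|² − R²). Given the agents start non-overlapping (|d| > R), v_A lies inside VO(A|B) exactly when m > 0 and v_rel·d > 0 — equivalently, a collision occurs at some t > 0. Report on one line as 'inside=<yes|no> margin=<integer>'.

d = (-14, -10),  |d|² = 296;  R = 5+3 = 8,  c = 296−8² = 232
v_rel = (3, -9),  |v_rel|² = 90;  v_rel·d = (3)·(-14) + (-9)·(-10) = 48
90·t² − 96·t + 232 = 0  ⇒  m = 48² − 90·232 = -18576
m = -18576 < 0,  v_rel·d = 48 > 0  ⇒  outside

inside=no margin=-18576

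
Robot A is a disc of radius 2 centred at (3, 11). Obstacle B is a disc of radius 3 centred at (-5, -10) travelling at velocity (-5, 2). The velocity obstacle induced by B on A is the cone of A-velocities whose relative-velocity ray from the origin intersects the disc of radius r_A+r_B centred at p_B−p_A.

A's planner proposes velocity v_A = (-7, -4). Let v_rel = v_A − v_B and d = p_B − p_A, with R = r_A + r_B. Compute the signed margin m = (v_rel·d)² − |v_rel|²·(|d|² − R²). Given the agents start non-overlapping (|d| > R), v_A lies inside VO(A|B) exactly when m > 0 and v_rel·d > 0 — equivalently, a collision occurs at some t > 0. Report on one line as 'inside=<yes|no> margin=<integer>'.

d = (-8, -21),  |d|² = 505;  R = 2+3 = 5,  c = 505−5² = 480
v_rel = (-2, -6),  |v_rel|² = 40;  v_rel·d = (-2)·(-8) + (-6)·(-21) = 142
40·t² − 284·t + 480 = 0  ⇒  m = 142² − 40·480 = 964
m = 964 > 0,  v_rel·d = 142 > 0  ⇒  inside

inside=yes margin=964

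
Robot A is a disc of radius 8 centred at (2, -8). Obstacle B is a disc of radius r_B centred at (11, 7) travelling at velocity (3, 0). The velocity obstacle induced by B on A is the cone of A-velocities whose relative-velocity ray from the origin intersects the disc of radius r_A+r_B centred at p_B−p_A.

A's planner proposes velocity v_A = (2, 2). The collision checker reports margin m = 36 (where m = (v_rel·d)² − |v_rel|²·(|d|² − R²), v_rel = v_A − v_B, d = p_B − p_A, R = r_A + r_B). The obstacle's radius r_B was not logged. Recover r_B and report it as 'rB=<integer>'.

m = 36
d = (9, 15);  v_rel = (-1, 2),  |v_rel|² = 5
v_rel×d = (-1)·(15) − (2)·(9) = -33
since m = R²·5 − (-33)²:  R² = (1089 + 36) / 5 = 225
R = √225 = 15  ⇒  r_B = 15 − 8 = 7

rB=7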